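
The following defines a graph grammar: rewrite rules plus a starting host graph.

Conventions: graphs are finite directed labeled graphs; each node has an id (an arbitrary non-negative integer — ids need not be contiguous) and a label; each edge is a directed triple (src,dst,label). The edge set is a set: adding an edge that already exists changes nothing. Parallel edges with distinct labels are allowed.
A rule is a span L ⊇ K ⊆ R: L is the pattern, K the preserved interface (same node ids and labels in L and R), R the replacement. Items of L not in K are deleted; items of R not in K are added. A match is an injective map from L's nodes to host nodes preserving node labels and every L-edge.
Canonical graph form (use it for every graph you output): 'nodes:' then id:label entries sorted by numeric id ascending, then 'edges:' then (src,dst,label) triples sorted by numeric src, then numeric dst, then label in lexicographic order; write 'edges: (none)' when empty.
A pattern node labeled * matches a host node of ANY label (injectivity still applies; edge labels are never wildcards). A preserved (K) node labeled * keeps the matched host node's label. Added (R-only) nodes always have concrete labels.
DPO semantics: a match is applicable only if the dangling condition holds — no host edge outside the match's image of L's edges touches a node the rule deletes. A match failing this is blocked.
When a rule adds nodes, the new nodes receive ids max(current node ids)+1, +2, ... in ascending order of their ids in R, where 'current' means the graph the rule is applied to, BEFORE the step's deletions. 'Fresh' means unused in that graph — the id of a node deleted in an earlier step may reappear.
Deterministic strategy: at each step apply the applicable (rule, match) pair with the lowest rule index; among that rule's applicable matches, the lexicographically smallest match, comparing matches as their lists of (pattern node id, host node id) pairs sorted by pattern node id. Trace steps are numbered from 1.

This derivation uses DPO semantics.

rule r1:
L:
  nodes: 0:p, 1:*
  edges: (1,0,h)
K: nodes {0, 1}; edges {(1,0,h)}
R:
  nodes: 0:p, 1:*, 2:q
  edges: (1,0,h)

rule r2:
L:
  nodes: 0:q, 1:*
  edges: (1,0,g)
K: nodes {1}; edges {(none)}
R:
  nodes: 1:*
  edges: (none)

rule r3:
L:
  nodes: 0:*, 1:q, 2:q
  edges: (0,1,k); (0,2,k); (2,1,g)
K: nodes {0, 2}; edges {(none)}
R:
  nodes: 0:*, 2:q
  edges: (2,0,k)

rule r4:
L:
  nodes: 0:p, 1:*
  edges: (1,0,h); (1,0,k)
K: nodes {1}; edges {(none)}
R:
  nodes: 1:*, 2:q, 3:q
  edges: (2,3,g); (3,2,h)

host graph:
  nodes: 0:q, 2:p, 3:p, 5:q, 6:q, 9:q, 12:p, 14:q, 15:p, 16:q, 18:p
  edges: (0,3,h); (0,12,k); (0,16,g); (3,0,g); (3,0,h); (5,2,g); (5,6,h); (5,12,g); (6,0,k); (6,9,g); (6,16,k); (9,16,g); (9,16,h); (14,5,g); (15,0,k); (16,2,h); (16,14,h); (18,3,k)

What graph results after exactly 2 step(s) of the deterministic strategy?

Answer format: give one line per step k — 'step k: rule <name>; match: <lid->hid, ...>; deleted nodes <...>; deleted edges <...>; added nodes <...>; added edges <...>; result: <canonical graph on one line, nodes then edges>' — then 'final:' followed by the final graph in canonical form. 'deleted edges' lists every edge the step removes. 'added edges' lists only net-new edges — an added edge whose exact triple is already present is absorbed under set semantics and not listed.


step 1: rule r1; match: 0->2, 1->16; deleted nodes (none); deleted edges (none); added nodes 19; added edges (none); result: nodes: 0:q, 2:p, 3:p, 5:q, 6:q, 9:q, 12:p, 14:q, 15:p, 16:q, 18:p, 19:q edges: (0,3,h); (0,12,k); (0,16,g); (3,0,g); (3,0,h); (5,2,g); (5,6,h); (5,12,g); (6,0,k); (6,9,g); (6,16,k); (9,16,g); (9,16,h); (14,5,g); (15,0,k); (16,2,h); (16,14,h); (18,3,k)
step 2: rule r1; match: 0->2, 1->16; deleted nodes (none); deleted edges (none); added nodes 20; added edges (none); result: nodes: 0:q, 2:p, 3:p, 5:q, 6:q, 9:q, 12:p, 14:q, 15:p, 16:q, 18:p, 19:q, 20:q edges: (0,3,h); (0,12,k); (0,16,g); (3,0,g); (3,0,h); (5,2,g); (5,6,h); (5,12,g); (6,0,k); (6,9,g); (6,16,k); (9,16,g); (9,16,h); (14,5,g); (15,0,k); (16,2,h); (16,14,h); (18,3,k)
final:
nodes: 0:q, 2:p, 3:p, 5:q, 6:q, 9:q, 12:p, 14:q, 15:p, 16:q, 18:p, 19:q, 20:q
edges: (0,3,h); (0,12,k); (0,16,g); (3,0,g); (3,0,h); (5,2,g); (5,6,h); (5,12,g); (6,0,k); (6,9,g); (6,16,k); (9,16,g); (9,16,h); (14,5,g); (15,0,k); (16,2,h); (16,14,h); (18,3,k)


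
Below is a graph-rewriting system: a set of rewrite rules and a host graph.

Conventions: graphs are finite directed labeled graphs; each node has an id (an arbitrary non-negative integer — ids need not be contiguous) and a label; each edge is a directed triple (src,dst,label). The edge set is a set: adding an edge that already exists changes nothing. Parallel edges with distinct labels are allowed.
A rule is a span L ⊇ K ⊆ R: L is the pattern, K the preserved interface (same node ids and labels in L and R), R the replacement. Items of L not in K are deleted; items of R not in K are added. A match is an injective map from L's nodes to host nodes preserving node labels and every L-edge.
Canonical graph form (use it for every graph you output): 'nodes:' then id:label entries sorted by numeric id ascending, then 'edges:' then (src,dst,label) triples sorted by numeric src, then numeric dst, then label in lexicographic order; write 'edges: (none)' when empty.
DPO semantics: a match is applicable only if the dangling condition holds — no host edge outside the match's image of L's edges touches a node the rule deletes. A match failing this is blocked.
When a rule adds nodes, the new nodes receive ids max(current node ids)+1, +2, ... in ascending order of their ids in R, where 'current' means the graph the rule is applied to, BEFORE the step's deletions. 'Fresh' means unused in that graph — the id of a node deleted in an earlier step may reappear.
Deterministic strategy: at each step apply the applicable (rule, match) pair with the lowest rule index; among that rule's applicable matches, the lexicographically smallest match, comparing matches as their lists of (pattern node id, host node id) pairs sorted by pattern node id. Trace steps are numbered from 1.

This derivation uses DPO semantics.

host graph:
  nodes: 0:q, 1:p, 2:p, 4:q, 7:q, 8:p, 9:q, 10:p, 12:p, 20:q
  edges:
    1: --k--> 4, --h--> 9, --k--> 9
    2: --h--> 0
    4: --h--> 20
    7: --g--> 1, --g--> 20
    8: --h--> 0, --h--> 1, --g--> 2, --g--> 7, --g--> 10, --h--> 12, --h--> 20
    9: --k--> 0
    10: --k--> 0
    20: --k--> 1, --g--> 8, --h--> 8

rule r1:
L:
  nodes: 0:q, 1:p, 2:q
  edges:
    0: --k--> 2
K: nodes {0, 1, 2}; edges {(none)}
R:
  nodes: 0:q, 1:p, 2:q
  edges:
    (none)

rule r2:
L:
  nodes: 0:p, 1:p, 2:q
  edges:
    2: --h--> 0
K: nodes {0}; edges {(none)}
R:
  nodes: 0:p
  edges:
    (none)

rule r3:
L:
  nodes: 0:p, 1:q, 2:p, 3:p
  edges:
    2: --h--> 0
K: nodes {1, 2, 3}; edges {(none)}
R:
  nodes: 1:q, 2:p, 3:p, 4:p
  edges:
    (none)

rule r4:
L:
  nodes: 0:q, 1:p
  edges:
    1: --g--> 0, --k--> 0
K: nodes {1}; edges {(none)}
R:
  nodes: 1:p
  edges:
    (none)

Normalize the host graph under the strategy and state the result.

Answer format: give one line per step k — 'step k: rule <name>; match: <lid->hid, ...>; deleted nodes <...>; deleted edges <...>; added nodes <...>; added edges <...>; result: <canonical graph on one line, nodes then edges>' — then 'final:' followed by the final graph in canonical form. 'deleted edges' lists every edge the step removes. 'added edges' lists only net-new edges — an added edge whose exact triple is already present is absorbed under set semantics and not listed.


step 1: rule r1; match: 0->9, 1->1, 2->0; deleted nodes (none); deleted edges (9,0,k); added nodes (none); added edges (none); result: nodes: 0:q, 1:p, 2:p, 4:q, 7:q, 8:p, 9:q, 10:p, 12:p, 20:q edges: (1,4,k); (1,9,h); (1,9,k); (2,0,h); (4,20,h); (7,1,g); (7,20,g); (8,0,h); (8,1,h); (8,2,g); (8,7,g); (8,10,g); (8,12,h); (8,20,h); (10,0,k); (20,1,k); (20,8,g); (20,8,h)
step 2: rule r3; match: 0->12, 1->0, 2->8, 3->1; deleted nodes 12; deleted edges (8,12,h); added nodes 21; added edges (none); result: nodes: 0:q, 1:p, 2:p, 4:q, 7:q, 8:p, 9:q, 10:p, 20:q, 21:p edges: (1,4,k); (1,9,h); (1,9,k); (2,0,h); (4,20,h); (7,1,g); (7,20,g); (8,0,h); (8,1,h); (8,2,g); (8,7,g); (8,10,g); (8,20,h); (10,0,k); (20,1,k); (20,8,g); (20,8,h)
final:
nodes: 0:q, 1:p, 2:p, 4:q, 7:q, 8:p, 9:q, 10:p, 20:q, 21:p
edges: (1,4,k); (1,9,h); (1,9,k); (2,0,h); (4,20,h); (7,1,g); (7,20,g); (8,0,h); (8,1,h); (8,2,g); (8,7,g); (8,10,g); (8,20,h); (10,0,k); (20,1,k); (20,8,g); (20,8,h)


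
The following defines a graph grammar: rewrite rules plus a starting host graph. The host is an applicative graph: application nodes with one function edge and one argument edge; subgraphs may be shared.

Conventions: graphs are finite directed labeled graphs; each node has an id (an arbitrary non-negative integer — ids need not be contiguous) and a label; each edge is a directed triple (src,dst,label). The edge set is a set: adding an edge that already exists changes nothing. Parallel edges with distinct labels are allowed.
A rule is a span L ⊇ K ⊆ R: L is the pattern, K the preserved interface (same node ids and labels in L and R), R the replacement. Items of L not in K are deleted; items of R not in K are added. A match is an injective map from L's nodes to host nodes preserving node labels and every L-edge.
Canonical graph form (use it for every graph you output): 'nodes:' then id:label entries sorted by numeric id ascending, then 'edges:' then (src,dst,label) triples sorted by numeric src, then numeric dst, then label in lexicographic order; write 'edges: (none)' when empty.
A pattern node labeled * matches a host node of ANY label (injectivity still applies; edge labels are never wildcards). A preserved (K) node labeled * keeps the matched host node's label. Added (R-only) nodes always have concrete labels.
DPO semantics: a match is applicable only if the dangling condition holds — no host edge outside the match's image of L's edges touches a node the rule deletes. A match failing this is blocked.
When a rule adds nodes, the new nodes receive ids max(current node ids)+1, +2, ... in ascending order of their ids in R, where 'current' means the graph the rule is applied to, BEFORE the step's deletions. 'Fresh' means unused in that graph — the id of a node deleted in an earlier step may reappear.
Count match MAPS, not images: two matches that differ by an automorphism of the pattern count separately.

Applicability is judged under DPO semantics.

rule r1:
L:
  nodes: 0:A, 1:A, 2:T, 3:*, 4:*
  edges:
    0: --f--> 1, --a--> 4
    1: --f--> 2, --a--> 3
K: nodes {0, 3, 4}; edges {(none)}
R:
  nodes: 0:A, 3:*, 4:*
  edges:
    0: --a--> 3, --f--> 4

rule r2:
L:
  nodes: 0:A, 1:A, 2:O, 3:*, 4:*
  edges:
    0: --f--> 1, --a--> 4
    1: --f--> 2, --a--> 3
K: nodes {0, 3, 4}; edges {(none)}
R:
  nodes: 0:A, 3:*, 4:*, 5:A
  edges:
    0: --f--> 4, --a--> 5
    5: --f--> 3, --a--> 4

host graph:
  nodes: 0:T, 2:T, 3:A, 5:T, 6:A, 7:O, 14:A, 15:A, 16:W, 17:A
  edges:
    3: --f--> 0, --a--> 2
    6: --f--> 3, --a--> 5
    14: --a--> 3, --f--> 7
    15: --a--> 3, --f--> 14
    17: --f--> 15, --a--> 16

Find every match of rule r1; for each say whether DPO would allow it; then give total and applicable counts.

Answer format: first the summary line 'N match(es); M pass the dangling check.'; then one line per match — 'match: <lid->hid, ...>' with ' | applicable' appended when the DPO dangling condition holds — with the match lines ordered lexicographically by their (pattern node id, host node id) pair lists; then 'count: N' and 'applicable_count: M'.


1 match(es); 0 pass the dangling check.
match: 0->6, 1->3, 2->0, 3->2, 4->5
count: 1
applicable_count: 0


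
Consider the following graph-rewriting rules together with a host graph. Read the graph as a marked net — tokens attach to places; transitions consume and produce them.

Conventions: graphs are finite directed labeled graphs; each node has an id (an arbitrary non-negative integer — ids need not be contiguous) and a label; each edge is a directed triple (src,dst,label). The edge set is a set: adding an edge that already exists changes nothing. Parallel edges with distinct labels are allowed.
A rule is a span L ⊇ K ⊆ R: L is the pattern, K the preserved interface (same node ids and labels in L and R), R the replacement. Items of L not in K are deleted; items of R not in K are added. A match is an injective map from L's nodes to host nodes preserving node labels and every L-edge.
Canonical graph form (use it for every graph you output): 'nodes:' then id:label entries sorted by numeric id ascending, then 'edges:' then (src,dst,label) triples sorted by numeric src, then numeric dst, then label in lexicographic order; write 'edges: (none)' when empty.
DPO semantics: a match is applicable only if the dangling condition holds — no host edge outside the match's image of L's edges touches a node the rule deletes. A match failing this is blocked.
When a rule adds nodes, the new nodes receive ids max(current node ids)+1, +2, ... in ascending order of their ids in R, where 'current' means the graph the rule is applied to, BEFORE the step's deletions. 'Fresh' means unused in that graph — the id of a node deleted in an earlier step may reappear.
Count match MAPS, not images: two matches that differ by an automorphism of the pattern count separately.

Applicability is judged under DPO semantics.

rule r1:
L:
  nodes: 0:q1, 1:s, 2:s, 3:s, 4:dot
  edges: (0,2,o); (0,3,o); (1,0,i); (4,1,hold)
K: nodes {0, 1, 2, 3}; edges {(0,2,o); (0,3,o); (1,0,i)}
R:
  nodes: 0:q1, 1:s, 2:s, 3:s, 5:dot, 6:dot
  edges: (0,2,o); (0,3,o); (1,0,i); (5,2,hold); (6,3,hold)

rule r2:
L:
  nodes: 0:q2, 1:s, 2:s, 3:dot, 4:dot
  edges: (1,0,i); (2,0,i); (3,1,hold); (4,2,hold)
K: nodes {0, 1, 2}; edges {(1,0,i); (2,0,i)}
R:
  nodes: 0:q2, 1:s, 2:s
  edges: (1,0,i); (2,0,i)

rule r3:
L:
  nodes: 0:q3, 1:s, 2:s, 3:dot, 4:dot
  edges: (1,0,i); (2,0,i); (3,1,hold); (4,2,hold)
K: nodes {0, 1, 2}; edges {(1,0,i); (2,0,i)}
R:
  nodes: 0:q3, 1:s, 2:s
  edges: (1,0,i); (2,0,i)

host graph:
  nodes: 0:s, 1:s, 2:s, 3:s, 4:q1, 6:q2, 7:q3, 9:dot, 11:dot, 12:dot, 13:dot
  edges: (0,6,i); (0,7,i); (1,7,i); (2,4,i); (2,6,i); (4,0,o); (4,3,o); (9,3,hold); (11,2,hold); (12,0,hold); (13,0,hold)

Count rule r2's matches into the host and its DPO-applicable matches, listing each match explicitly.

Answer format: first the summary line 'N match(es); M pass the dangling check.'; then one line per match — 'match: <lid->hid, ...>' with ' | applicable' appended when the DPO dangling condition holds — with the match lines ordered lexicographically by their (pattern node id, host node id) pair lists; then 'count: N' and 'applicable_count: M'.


4 match(es); 4 pass the dangling check.
match: 0->6, 1->0, 2->2, 3->12, 4->11 | applicable
match: 0->6, 1->0, 2->2, 3->13, 4->11 | applicable
match: 0->6, 1->2, 2->0, 3->11, 4->12 | applicable
match: 0->6, 1->2, 2->0, 3->11, 4->13 | applicable
count: 4
applicable_count: 4


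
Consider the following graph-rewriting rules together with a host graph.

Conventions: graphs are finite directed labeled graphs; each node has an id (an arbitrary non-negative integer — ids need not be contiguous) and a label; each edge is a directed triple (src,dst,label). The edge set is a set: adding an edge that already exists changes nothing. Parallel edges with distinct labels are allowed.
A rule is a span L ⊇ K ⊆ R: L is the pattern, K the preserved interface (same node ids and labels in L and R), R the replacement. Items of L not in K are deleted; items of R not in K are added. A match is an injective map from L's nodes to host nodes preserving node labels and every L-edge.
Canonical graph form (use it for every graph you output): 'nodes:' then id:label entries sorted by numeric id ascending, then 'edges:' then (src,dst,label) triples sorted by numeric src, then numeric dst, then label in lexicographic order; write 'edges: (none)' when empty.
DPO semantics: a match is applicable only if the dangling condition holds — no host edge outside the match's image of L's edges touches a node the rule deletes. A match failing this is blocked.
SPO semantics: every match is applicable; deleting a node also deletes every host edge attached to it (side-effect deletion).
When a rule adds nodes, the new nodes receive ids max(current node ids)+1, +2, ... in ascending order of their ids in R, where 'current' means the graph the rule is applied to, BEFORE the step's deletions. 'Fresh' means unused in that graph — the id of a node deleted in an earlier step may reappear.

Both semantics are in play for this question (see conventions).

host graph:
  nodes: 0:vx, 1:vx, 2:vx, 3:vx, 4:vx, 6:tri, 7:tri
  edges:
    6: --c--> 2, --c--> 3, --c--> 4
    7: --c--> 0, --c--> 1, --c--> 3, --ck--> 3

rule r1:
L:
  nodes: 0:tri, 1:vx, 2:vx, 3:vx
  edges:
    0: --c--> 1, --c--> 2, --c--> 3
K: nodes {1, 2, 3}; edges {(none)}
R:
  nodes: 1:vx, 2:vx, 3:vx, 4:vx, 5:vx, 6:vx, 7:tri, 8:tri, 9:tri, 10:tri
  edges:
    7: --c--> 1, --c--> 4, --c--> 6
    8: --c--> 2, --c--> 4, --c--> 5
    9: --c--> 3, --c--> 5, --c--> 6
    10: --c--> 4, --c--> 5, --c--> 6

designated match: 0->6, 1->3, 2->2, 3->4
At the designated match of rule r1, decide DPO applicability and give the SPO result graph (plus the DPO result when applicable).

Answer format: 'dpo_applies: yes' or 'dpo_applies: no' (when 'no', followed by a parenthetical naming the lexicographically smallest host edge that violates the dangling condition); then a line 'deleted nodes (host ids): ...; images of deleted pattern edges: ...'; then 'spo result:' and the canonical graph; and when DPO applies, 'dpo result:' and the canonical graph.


dpo_applies: yes
deleted nodes (host ids): 6; images of deleted pattern edges: (6,2,c); (6,3,c); (6,4,c)
spo result:
nodes: 0:vx, 1:vx, 2:vx, 3:vx, 4:vx, 7:tri, 8:vx, 9:vx, 10:vx, 11:tri, 12:tri, 13:tri, 14:tri
edges: (7,0,c); (7,1,c); (7,3,c); (7,3,ck); (11,3,c); (11,8,c); (11,10,c); (12,2,c); (12,8,c); (12,9,c); (13,4,c); (13,9,c); (13,10,c); (14,8,c); (14,9,c); (14,10,c)
dpo result:
nodes: 0:vx, 1:vx, 2:vx, 3:vx, 4:vx, 7:tri, 8:vx, 9:vx, 10:vx, 11:tri, 12:tri, 13:tri, 14:tri
edges: (7,0,c); (7,1,c); (7,3,c); (7,3,ck); (11,3,c); (11,8,c); (11,10,c); (12,2,c); (12,8,c); (12,9,c); (13,4,c); (13,9,c); (13,10,c); (14,8,c); (14,9,c); (14,10,c)


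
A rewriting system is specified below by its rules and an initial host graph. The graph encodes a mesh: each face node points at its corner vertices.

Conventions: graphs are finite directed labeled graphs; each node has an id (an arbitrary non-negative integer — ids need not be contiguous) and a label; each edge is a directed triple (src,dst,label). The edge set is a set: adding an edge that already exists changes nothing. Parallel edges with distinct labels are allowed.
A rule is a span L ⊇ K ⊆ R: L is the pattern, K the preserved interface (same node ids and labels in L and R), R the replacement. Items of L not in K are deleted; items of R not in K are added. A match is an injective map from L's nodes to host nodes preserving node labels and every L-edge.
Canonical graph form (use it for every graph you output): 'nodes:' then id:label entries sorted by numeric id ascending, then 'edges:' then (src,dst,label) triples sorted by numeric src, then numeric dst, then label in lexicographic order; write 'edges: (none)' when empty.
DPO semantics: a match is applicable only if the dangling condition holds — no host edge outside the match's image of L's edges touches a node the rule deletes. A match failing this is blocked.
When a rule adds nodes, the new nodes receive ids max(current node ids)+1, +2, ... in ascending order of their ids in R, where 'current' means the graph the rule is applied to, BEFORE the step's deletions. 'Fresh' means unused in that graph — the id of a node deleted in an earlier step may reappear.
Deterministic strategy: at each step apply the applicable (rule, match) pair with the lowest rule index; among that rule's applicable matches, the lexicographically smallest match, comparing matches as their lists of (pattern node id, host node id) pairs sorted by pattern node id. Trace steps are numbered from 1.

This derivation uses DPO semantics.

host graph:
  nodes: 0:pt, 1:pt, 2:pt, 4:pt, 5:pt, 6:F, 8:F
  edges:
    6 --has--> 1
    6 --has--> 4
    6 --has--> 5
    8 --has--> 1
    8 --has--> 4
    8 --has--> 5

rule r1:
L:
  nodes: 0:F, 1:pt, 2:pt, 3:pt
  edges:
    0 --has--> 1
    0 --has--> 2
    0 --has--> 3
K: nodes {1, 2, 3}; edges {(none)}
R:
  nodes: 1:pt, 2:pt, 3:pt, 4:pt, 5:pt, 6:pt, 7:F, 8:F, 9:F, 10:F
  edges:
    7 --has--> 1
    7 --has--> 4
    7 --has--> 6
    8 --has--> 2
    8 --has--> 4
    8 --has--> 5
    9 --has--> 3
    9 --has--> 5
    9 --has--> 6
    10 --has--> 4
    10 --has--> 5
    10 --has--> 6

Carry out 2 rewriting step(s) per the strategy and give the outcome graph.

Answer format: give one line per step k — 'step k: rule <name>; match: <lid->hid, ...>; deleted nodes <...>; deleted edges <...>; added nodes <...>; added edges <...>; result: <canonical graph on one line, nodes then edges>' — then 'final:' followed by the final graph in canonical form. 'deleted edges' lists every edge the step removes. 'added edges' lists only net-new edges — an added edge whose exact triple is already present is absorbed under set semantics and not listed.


step 1: rule r1; match: 0->6, 1->1, 2->4, 3->5; deleted nodes 6; deleted edges (6,1,has); (6,4,has); (6,5,has); added nodes 9, 10, 11, 12, 13, 14, 15; added edges (12,1,has); (12,9,has); (12,11,has); (13,4,has); (13,9,has); (13,10,has); (14,5,has); (14,10,has); (14,11,has); (15,9,has); (15,10,has); (15,11,has); result: nodes: 0:pt, 1:pt, 2:pt, 4:pt, 5:pt, 8:F, 9:pt, 10:pt, 11:pt, 12:F, 13:F, 14:F, 15:F edges: (8,1,has); (8,4,has); (8,5,has); (12,1,has); (12,9,has); (12,11,has); (13,4,has); (13,9,has); (13,10,has); (14,5,has); (14,10,has); (14,11,has); (15,9,has); (15,10,has); (15,11,has)
step 2: rule r1; match: 0->8, 1->1, 2->4, 3->5; deleted nodes 8; deleted edges (8,1,has); (8,4,has); (8,5,has); added nodes 16, 17, 18, 19, 20, 21, 22; added edges (19,1,has); (19,16,has); (19,18,has); (20,4,has); (20,16,has); (20,17,has); (21,5,has); (21,17,has); (21,18,has); (22,16,has); (22,17,has); (22,18,has); result: nodes: 0:pt, 1:pt, 2:pt, 4:pt, 5:pt, 9:pt, 10:pt, 11:pt, 12:F, 13:F, 14:F, 15:F, 16:pt, 17:pt, 18:pt, 19:F, 20:F, 21:F, 22:F edges: (12,1,has); (12,9,has); (12,11,has); (13,4,has); (13,9,has); (13,10,has); (14,5,has); (14,10,has); (14,11,has); (15,9,has); (15,10,has); (15,11,has); (19,1,has); (19,16,has); (19,18,has); (20,4,has); (20,16,has); (20,17,has); (21,5,has); (21,17,has); (21,18,has); (22,16,has); (22,17,has); (22,18,has)
final:
nodes: 0:pt, 1:pt, 2:pt, 4:pt, 5:pt, 9:pt, 10:pt, 11:pt, 12:F, 13:F, 14:F, 15:F, 16:pt, 17:pt, 18:pt, 19:F, 20:F, 21:F, 22:F
edges: (12,1,has); (12,9,has); (12,11,has); (13,4,has); (13,9,has); (13,10,has); (14,5,has); (14,10,has); (14,11,has); (15,9,has); (15,10,has); (15,11,has); (19,1,has); (19,16,has); (19,18,has); (20,4,has); (20,16,has); (20,17,has); (21,5,has); (21,17,has); (21,18,has); (22,16,has); (22,17,has); (22,18,has)


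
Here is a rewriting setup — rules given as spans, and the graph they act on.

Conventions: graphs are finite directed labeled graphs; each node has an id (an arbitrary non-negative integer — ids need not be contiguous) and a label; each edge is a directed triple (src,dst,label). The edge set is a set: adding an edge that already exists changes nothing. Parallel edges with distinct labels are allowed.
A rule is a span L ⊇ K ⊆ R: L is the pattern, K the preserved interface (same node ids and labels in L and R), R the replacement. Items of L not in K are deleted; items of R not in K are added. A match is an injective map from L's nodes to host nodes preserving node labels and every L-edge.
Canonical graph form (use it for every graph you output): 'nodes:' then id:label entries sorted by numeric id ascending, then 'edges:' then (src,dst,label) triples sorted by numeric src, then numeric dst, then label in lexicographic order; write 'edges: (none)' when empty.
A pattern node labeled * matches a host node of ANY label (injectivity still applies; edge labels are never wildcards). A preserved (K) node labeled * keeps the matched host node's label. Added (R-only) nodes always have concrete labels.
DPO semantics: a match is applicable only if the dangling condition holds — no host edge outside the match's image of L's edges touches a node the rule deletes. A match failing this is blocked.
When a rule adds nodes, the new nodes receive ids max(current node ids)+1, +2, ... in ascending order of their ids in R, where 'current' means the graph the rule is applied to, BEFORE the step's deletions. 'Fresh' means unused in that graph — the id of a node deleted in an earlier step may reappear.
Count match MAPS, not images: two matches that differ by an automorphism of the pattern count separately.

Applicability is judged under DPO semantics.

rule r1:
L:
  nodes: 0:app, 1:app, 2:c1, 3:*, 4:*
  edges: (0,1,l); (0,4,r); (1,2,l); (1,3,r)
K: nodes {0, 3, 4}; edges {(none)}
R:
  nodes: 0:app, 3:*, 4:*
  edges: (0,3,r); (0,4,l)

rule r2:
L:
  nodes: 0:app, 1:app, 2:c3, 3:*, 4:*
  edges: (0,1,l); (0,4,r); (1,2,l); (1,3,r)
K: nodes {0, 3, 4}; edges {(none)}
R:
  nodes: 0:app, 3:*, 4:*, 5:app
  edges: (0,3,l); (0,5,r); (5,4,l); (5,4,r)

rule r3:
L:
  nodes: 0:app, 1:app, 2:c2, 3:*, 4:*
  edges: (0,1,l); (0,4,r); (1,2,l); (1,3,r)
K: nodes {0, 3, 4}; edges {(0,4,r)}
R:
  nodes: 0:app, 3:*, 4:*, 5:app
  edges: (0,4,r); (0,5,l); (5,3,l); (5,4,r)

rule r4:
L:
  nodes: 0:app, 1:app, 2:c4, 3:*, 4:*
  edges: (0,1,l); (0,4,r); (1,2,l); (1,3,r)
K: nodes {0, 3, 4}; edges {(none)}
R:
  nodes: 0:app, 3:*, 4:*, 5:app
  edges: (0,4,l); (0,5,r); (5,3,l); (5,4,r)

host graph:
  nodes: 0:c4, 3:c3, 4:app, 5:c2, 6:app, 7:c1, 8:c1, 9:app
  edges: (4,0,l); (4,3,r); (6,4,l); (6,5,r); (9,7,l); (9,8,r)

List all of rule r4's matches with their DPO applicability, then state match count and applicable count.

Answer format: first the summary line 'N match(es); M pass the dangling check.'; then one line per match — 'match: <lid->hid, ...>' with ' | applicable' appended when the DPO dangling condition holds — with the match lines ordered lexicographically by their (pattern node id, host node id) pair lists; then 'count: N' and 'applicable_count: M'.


1 match(es); 1 pass the dangling check.
match: 0->6, 1->4, 2->0, 3->3, 4->5 | applicable
count: 1
applicable_count: 1


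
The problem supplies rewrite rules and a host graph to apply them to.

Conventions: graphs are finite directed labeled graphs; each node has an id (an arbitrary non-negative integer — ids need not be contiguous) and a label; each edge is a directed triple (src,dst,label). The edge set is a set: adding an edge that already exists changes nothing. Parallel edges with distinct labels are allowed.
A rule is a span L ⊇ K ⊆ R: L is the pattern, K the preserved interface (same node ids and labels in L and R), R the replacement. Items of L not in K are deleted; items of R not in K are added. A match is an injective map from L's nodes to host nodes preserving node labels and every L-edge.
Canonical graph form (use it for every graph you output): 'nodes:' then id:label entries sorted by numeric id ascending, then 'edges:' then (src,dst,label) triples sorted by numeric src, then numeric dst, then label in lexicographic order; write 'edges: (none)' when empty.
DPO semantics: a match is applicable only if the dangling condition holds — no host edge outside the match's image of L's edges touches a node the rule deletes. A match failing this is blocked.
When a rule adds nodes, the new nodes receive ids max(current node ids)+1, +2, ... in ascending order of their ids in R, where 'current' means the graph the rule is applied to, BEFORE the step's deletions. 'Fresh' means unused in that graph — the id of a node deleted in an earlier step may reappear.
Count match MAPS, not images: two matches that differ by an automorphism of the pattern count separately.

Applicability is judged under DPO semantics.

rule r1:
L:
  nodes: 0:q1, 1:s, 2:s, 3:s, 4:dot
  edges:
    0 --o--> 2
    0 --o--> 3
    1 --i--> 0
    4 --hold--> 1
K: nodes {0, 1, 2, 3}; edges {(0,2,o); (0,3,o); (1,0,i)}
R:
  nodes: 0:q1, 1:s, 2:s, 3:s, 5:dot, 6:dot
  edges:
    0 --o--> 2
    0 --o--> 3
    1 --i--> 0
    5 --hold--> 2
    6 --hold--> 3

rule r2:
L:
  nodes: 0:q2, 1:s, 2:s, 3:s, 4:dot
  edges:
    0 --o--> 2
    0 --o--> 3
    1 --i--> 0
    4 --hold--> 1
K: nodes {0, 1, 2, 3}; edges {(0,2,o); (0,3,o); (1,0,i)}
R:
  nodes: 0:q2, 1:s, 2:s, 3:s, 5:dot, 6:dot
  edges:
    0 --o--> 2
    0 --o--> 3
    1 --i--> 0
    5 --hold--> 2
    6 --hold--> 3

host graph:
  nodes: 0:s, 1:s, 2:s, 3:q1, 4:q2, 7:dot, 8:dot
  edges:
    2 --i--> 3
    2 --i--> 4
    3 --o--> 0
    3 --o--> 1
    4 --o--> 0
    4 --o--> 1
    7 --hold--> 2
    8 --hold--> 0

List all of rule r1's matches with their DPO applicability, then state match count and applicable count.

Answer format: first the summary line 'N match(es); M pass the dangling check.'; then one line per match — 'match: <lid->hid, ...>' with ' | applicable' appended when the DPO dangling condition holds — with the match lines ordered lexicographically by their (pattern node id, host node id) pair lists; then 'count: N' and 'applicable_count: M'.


2 match(es); 2 pass the dangling check.
match: 0->3, 1->2, 2->0, 3->1, 4->7 | applicable
match: 0->3, 1->2, 2->1, 3->0, 4->7 | applicable
count: 2
applicable_count: 2


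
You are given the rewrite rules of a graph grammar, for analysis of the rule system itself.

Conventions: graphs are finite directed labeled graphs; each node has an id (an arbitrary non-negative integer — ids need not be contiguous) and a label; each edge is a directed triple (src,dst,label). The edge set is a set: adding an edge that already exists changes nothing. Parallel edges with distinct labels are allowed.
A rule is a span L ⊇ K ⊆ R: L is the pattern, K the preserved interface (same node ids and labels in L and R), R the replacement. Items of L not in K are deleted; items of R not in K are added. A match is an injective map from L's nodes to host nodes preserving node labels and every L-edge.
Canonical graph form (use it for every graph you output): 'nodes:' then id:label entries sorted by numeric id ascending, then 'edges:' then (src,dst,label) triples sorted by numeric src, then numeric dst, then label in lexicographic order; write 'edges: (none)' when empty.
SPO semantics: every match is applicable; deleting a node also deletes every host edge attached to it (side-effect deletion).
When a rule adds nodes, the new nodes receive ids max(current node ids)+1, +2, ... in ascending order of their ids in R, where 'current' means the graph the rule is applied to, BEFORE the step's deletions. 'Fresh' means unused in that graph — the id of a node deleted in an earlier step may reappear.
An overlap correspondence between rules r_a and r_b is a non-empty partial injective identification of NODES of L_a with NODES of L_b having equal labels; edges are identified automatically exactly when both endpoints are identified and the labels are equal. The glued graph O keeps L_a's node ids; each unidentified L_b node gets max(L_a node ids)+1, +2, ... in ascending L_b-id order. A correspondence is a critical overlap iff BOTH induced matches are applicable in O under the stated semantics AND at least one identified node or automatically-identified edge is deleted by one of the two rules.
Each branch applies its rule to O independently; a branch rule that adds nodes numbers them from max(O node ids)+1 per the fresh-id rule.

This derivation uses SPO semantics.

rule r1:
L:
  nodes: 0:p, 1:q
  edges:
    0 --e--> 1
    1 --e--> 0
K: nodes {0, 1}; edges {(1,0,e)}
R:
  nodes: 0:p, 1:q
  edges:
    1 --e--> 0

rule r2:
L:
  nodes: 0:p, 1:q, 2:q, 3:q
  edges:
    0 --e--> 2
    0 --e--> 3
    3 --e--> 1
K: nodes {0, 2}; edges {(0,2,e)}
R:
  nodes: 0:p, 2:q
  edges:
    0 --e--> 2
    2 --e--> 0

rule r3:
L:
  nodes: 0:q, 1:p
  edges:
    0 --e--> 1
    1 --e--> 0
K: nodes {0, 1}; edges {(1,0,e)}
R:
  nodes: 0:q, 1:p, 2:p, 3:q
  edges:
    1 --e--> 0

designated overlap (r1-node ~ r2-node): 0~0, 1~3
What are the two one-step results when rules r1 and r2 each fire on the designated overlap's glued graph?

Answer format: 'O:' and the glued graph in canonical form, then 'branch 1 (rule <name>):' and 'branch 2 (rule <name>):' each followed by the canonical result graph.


O:
nodes: 0:p, 1:q, 2:q, 3:q
edges: (0,1,e); (0,3,e); (1,0,e); (1,2,e)
branch 1 (rule r1):
nodes: 0:p, 1:q, 2:q, 3:q
edges: (0,3,e); (1,0,e); (1,2,e)
branch 2 (rule r2):
nodes: 0:p, 3:q
edges: (0,3,e); (3,0,e)


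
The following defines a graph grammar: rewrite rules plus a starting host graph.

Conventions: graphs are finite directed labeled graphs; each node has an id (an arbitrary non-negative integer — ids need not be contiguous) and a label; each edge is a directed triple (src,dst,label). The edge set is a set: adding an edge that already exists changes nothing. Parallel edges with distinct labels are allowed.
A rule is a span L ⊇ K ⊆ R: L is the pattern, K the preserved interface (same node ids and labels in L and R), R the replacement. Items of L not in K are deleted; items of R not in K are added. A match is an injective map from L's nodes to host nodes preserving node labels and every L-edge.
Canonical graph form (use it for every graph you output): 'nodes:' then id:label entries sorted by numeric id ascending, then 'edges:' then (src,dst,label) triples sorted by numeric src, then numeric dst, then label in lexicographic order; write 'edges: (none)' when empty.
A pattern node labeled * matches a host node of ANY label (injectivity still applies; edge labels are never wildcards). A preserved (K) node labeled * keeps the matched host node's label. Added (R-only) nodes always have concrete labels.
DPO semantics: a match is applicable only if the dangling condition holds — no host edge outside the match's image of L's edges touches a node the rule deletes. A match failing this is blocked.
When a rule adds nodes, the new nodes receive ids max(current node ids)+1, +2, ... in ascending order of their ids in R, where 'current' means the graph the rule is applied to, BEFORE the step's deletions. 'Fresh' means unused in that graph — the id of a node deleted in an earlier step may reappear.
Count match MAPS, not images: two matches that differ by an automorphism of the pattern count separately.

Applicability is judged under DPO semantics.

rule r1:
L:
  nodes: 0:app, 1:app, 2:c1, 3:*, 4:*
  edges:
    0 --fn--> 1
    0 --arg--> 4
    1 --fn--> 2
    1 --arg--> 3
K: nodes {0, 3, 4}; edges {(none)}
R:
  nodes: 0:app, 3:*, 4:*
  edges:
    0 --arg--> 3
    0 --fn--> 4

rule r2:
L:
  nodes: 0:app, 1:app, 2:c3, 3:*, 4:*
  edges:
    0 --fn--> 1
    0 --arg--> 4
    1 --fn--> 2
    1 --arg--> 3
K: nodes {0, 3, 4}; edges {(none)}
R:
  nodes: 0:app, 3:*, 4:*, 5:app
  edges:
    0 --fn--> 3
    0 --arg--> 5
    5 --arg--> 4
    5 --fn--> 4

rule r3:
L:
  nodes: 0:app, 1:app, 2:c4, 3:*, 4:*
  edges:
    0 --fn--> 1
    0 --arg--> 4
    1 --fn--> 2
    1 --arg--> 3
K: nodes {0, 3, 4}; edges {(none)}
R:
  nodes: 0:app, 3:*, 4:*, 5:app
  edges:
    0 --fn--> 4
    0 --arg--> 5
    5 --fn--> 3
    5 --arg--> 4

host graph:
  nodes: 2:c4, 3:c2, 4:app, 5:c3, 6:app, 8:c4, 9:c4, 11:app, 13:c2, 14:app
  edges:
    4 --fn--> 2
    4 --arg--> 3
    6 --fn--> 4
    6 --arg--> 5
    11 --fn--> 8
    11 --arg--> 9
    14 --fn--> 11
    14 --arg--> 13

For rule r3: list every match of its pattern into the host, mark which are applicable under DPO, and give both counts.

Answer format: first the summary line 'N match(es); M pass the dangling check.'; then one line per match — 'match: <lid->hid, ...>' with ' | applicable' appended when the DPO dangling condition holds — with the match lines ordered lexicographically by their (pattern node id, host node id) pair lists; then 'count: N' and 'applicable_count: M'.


2 match(es); 2 pass the dangling check.
match: 0->6, 1->4, 2->2, 3->3, 4->5 | applicable
match: 0->14, 1->11, 2->8, 3->9, 4->13 | applicable
count: 2
applicable_count: 2


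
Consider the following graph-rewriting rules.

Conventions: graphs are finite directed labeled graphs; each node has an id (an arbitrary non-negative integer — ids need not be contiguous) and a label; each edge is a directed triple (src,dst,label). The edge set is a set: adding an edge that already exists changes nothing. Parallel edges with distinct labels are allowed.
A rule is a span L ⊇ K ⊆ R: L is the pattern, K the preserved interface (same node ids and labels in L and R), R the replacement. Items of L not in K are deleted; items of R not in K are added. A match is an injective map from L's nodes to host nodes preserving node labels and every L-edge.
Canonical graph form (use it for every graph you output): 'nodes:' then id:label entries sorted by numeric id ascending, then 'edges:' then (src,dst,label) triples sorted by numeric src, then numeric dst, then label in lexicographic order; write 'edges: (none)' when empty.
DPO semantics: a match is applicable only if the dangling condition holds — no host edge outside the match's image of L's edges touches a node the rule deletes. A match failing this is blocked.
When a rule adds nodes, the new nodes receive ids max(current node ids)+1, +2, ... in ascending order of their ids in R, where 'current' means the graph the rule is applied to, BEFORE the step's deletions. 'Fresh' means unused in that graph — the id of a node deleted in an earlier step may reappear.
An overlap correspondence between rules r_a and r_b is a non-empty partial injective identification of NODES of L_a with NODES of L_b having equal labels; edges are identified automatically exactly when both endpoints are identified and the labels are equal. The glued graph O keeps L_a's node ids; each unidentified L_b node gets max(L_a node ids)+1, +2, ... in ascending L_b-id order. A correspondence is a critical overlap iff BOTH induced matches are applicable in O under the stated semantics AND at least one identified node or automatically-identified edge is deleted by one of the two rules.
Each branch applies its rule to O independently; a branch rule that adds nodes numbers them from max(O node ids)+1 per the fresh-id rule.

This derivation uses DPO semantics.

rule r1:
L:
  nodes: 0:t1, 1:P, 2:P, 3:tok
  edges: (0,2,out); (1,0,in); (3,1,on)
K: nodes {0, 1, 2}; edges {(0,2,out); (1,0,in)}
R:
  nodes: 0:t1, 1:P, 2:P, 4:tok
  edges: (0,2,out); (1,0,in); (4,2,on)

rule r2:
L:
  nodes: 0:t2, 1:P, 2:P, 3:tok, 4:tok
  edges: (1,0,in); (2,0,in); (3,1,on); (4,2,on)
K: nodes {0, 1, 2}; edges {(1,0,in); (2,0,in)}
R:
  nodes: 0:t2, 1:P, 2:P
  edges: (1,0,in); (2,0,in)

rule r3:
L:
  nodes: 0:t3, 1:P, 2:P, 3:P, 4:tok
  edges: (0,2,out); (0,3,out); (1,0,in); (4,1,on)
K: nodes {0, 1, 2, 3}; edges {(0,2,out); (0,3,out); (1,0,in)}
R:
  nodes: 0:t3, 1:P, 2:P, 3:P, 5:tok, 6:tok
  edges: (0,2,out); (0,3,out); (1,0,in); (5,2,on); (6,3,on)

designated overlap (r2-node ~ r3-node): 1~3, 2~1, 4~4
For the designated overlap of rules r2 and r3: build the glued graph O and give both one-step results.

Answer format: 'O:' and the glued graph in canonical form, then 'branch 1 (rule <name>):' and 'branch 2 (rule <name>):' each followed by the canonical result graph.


O:
nodes: 0:t2, 1:P, 2:P, 3:tok, 4:tok, 5:t3, 6:P
edges: (1,0,in); (2,0,in); (2,5,in); (3,1,on); (4,2,on); (5,1,out); (5,6,out)
branch 1 (rule r2):
nodes: 0:t2, 1:P, 2:P, 5:t3, 6:P
edges: (1,0,in); (2,0,in); (2,5,in); (5,1,out); (5,6,out)
branch 2 (rule r3):
nodes: 0:t2, 1:P, 2:P, 3:tok, 5:t3, 6:P, 7:tok, 8:tok
edges: (1,0,in); (2,0,in); (2,5,in); (3,1,on); (5,1,out); (5,6,out); (7,6,on); (8,1,on)


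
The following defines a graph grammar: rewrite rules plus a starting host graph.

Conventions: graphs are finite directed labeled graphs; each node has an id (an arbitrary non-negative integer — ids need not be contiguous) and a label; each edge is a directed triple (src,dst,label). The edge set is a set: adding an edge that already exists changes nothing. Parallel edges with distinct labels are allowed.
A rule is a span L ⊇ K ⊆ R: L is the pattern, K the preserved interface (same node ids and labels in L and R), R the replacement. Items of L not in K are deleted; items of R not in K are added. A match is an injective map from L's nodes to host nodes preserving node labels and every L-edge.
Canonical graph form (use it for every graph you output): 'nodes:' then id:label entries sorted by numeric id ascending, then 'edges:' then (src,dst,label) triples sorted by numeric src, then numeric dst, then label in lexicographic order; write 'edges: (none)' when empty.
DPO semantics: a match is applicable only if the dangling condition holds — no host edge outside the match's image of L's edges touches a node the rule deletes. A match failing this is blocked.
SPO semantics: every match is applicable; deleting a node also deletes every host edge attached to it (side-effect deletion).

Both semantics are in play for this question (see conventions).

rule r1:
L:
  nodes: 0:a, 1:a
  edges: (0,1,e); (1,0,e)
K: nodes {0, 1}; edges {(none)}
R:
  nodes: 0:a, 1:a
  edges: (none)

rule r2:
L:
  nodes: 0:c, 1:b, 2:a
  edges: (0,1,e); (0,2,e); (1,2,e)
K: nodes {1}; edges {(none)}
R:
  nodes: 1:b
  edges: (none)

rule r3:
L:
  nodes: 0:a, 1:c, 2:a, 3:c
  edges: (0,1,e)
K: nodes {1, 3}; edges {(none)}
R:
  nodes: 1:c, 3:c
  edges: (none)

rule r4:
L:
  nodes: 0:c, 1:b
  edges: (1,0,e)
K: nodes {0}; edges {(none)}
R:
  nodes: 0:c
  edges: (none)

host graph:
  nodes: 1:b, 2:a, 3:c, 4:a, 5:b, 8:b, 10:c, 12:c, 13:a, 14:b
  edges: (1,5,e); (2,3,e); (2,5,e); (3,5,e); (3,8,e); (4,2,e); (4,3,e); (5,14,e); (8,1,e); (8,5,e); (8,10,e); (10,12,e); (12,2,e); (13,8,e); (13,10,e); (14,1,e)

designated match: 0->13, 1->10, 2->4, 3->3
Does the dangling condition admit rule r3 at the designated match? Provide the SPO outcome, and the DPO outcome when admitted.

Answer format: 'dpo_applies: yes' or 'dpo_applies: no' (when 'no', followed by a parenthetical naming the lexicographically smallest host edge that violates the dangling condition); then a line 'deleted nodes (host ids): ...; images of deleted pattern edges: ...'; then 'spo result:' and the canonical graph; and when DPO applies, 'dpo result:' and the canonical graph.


dpo_applies: no
(the rule deletes node 4, which keeps host edge (4,2,e) outside the match image — the dangling condition fails, DPO blocks; SPO proceeds and side-deletes such edges)
deleted nodes (host ids): 4, 13; images of deleted pattern edges: (13,10,e)
spo result:
nodes: 1:b, 2:a, 3:c, 5:b, 8:b, 10:c, 12:c, 14:b
edges: (1,5,e); (2,3,e); (2,5,e); (3,5,e); (3,8,e); (5,14,e); (8,1,e); (8,5,e); (8,10,e); (10,12,e); (12,2,e); (14,1,e)
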